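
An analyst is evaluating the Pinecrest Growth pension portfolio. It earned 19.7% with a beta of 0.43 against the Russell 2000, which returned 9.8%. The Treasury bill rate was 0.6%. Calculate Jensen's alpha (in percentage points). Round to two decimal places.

CAPM expected return = Rf + β(Rm − Rf) = 0.6% + 0.43 × (9.8% − 0.6%) = 0.6 + 0.43 × 9.20 = 4.5560%
Jensen's α = Rp − E[R] = 19.7% − 4.5560% = 15.1440

15.14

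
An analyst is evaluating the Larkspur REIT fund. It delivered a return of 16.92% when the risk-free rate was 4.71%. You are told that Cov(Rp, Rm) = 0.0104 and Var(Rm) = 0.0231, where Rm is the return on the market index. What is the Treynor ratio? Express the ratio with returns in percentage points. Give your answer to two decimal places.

27.12

β = Cov / Var = 0.0104 / 0.0231 = 0.4502
Treynor = (Rp − Rf) / β = (16.92% − 4.71%) / 0.4502 = 12.21 / 0.4502 = 27.1213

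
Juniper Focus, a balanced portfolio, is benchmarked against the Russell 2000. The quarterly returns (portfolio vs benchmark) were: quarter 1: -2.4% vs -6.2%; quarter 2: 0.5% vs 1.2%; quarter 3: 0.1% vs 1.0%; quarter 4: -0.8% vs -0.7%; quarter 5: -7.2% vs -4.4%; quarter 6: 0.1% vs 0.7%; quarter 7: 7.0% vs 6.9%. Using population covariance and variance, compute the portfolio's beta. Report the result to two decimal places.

0.88

r̄p = -0.3857%,  r̄m = -0.2143%
Cov = Σ(rp − r̄p)(rm − r̄m) / 7 = 13.6588
Var(rm) = Σ(rm − r̄m)² / 7 = 15.5012
β = Cov / Var = 13.6588 / 15.5012 = 0.8811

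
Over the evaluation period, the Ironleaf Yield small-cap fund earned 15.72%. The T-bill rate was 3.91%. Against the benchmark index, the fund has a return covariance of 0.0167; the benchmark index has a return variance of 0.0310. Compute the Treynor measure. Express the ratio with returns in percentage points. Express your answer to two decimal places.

β = Cov / Var = 0.0167 / 0.0310 = 0.5387
Treynor = (Rp − Rf) / β = (15.72% − 3.91%) / 0.5387 = 11.81 / 0.5387 = 21.9231

21.92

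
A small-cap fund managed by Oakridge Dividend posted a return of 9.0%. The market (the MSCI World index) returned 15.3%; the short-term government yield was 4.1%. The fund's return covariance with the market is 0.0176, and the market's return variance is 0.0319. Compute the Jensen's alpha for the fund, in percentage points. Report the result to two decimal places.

β = Cov / Var = 0.0176 / 0.0319 = 0.5517
E[R] = Rf + β(Rm − Rf) = 4.1% + 0.5517 × (15.3% − 4.1%) = 10.2790%
α = Rp − E[R] = 9.0% − 10.2790% = -1.2790

-1.28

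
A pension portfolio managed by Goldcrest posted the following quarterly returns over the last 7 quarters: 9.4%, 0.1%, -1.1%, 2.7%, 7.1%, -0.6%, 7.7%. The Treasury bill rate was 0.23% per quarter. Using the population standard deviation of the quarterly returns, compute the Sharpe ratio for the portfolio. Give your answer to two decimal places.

0.83

r̄ = (9.4 + 0.1 − 1.1 + 2.7 + 7.1 − 0.6 + 7.7) / 7 = 3.6143%
Population std dev = √[115.4886 / 7] = 4.0618%
Sharpe = (r̄ − rf) / σ = (3.6143 − 0.23) / 4.0618 = 3.3843 / 4.0618 = 0.8332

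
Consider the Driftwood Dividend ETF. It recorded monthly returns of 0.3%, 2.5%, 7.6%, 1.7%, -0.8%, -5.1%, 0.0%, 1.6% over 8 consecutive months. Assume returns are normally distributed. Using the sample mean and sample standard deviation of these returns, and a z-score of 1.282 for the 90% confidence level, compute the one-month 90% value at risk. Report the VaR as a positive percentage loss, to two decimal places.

μ = (0.3 + 2.5 + 7.6 + 1.7 − 0.8 − 5.1 + 0 + 1.6) / 8 = 0.9750%
Σ(r − μ)² = 88.5950; sample σ = √(88.5950/7) = 3.5576%
VaR = −(μ − z·σ) = −(0.9750 − 1.282 × 3.5576) = −(-3.5858) = 3.5858%

3.59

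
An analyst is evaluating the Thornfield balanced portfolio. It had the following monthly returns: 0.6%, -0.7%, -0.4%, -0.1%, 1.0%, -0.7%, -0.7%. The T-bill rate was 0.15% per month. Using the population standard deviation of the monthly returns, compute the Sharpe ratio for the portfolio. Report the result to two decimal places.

-0.46

r̄ = (0.6 − 0.7 − 0.4 − 0.1 + 1 − 0.7 − 0.7) / 7 = -0.1429%
Population σ = √[Σ(r − r̄)² / 7] = √[2.8571 / 7] = √0.4082 = 0.6389%
Sharpe = (r̄ − rf) / σ = (-0.1429 − 0.15) / 0.6389 = -0.2929 / 0.6389 = -0.4584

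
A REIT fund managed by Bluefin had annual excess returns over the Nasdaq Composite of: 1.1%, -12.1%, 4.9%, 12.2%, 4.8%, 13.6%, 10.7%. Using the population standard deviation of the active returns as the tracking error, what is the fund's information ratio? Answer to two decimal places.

r̄ = (1.1 − 12.1 + 4.9 + 12.2 + 4.8 + 13.6 + 10.7) / 7 = 35.20 / 7 = 5.0286%
Σ(r − r̄)² = 465.9543; population σ = √(465.9543/7) = 8.1587%
IR = r̄ / tracking error = 5.0286 / 8.1587 = 0.6163

0.62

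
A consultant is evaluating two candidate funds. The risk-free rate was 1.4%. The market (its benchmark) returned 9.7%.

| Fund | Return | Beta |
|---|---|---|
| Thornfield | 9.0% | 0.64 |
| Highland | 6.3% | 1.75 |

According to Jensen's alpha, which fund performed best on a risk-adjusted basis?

Thornfield: α = 9.0% − [1.4% + 0.64 × (9.7% − 1.4%)] = 2.288
Highland: α = 6.3% − [1.4% + 1.75 × (9.7% − 1.4%)] = -9.625
Highest: Thornfield (2.288).

Thornfield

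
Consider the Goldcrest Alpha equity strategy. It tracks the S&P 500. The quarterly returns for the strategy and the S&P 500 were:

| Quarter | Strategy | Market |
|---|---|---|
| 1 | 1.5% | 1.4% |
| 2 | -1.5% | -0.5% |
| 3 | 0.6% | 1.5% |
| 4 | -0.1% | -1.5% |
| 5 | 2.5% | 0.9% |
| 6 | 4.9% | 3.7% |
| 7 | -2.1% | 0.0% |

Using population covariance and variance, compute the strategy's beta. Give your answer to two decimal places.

r̄p = 0.8286%,  r̄m = 0.7857%
Cov = Σ(rp − r̄p)(rm − r̄m) / 7 = 2.8176
Var(rm) = Σ(rm − r̄m)² / 7 = 2.4127
β = Cov / Var = 2.8176 / 2.4127 = 1.1678

1.17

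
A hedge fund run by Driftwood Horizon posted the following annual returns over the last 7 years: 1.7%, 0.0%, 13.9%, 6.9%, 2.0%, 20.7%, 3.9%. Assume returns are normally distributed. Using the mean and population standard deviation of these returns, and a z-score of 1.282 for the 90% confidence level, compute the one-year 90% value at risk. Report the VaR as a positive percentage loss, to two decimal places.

Mean return r̄ = 49.10 / 7 = 7.0143%
Population σ = √[Σ(r − r̄)² / 7] = √[347.0086 / 7] = √49.5727 = 7.0408%
VaR = −(r̄ − z·σ) = −(7.0143 − 1.282 × 7.0408) = −(-2.0120) = 2.0120%

2.01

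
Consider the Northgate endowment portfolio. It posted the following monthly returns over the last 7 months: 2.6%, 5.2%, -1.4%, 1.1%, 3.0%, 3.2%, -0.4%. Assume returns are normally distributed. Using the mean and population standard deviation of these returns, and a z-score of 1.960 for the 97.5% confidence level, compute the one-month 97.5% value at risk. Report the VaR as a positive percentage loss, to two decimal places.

Mean return r̄ = 13.30 / 7 = 1.9000%
Σ(r − r̄)² = 31.1000; population σ = √(31.1000/7) = 2.1078%
VaR = −(r̄ − z·σ) = −(1.9000 − 1.960 × 2.1078) = −(-2.2313) = 2.2313%

2.23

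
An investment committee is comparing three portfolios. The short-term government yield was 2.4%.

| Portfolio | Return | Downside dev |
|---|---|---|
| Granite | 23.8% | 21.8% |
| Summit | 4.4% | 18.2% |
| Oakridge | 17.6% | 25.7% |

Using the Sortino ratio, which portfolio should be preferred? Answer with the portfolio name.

Granite: Sortino ratio = (23.8% − 2.4%) / 21.8% = 0.982
Summit: Sortino ratio = (4.4% − 2.4%) / 18.2% = 0.110
Oakridge: Sortino ratio = (17.6% − 2.4%) / 25.7% = 0.591
Highest: Granite (0.982).

Granite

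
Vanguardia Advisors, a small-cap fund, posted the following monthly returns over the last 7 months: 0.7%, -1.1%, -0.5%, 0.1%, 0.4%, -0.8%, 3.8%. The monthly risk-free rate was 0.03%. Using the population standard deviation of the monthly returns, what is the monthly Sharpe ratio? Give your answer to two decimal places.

0.22

μ = (0.7 − 1.1 − 0.5 + 0.1 + 0.4 − 0.8 + 3.8) / 7 = 0.3714%
Σ(r − μ)² = (0.7 − 0.3714)² + (-1.1 − 0.3714)² + (-0.5 − 0.3714)² + … = 16.2343
population σ = √(16.2343 / 7) = √2.3192 = 1.5229%
Sharpe = (μ − rf) / σ = (0.3714 − 0.03) / 1.5229 = 0.3414 / 1.5229 = 0.2242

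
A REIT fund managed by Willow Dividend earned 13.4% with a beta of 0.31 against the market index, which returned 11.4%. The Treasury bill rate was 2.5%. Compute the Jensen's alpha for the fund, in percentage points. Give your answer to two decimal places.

8.14

CAPM expected return = Rf + β(Rm − Rf) = 2.5% + 0.31 × (11.4% − 2.5%) = 2.5 + 0.31 × 8.90 = 5.2590%
Jensen's α = Rp − E[R] = 13.4% − 5.2590% = 8.1410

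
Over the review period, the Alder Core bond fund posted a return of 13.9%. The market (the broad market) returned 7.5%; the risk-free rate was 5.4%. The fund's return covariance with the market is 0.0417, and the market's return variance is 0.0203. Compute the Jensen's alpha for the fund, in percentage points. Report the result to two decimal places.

β = Cov / Var = 0.0417 / 0.0203 = 2.0542
E[R] = Rf + β(Rm − Rf) = 5.4% + 2.0542 × (7.5% − 5.4%) = 9.7138%
α = Rp − E[R] = 13.9% − 9.7138% = 4.1862

4.19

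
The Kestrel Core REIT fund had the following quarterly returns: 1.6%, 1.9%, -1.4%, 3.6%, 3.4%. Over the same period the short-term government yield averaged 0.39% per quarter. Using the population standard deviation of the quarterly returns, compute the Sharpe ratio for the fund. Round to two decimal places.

r̄ = (1.6 + 1.9 − 1.4 + 3.6 + 3.4) / 5 = 9.10 / 5 = 1.8200%
Σ(r − r̄)² = (1.6 − 1.8200)² + (1.9 − 1.8200)² + (-1.4 − 1.8200)² + … = 16.0880
population σ = √(16.0880 / 5) = √3.2176 = 1.7938%
Sharpe = (r̄ − rf) / σ = (1.8200 − 0.39) / 1.7938 = 1.4300 / 1.7938 = 0.7972

0.80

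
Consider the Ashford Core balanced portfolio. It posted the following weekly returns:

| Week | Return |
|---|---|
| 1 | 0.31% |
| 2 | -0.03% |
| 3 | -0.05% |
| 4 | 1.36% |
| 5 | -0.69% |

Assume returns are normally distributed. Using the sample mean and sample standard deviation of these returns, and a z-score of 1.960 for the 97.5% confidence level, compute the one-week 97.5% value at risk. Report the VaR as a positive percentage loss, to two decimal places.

r̄ = (0.31 − 0.03 − 0.05 + 1.36 − 0.69) / 5 = 0.1800%
Σ(r − r̄)² = (0.31 − 0.1800)² + (-0.03 − 0.1800)² + … = 2.2632
σ = √[2.2632 / 4] = 0.7522%
VaR = −(r̄ − z·σ) = −(0.1800 − 1.960 × 0.7522) = −(-1.2943) = 1.2943%

1.29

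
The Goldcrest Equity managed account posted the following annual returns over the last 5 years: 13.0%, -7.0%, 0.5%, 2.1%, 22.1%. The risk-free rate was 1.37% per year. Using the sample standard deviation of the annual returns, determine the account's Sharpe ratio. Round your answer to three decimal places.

r̄ = (13 − 7 + 0.5 + 2.1 + 22.1) / 5 = 6.1400%
Sample σ = √[Σ(r − r̄)² / 4] = √[522.5720 / 4] = √130.6430 = 11.4299%
Sharpe = (r̄ − rf) / σ = (6.1400 − 1.37) / 11.4299 = 4.7700 / 11.4299 = 0.4173

0.417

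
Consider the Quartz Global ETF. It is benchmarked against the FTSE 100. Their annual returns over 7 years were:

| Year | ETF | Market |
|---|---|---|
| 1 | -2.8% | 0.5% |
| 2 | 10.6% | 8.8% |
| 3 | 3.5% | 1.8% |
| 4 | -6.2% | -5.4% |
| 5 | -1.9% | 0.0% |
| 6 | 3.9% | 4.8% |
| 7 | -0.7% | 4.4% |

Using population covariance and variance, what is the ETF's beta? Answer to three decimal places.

r̄p = 0.9143%,  r̄m = 2.1286%
Cov = Σ(rp − r̄p)(rm − r̄m) / 7 = 19.0967
Var(rm) = Σ(rm − r̄m)² / 7 = 17.2535
β = Cov / Var = 19.0967 / 17.2535 = 1.1068

1.107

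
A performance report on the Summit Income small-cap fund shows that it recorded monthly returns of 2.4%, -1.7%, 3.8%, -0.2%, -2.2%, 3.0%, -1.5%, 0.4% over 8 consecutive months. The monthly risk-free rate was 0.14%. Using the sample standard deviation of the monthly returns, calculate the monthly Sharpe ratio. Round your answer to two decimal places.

0.16

r̄ = (2.4 − 1.7 + 3.8 − 0.2 − 2.2 + 3 − 1.5 + 0.4) / 8 = 0.5000%
Sample std dev = √[37.3800 / 7] = 2.3108%
Sharpe = (r̄ − rf) / σ = (0.5000 − 0.14) / 2.3108 = 0.3600 / 2.3108 = 0.1558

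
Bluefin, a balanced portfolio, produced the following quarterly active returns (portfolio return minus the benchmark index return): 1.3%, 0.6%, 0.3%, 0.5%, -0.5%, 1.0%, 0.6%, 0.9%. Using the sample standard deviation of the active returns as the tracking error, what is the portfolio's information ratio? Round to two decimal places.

Mean return r̄ = 4.70 / 8 = 0.5875%
Σ(r − r̄)² = (1.3 − 0.5875)² + (0.6 − 0.5875)² + (0.3 − 0.5875)² + … = 2.0488
σ = √[2.0488 / 7] = 0.5410%
IR = r̄ / tracking error = 0.5875 / 0.5410 = 1.0860

1.09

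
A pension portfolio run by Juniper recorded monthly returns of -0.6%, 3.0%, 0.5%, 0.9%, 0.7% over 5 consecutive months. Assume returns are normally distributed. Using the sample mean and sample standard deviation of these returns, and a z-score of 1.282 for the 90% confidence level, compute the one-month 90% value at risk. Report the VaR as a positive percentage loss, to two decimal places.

μ = (-0.6 + 3 + 0.5 + 0.9 + 0.7) / 5 = 4.50 / 5 = 0.9000%
Sample σ = √[Σ(r − μ)² / 4] = √[6.8600 / 4] = √1.7150 = 1.3096%
VaR = −(μ − z·σ) = −(0.9000 − 1.282 × 1.3096) = −(-0.7789) = 0.7789%

0.78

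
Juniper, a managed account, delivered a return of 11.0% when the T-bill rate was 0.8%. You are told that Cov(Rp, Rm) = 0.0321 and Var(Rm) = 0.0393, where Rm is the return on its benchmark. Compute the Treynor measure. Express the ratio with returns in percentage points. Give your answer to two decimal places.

β = Cov / Var = 0.0321 / 0.0393 = 0.8168
Treynor = (Rp − Rf) / β = (11.0% − 0.8%) / 0.8168 = 10.20 / 0.8168 = 12.4878

12.49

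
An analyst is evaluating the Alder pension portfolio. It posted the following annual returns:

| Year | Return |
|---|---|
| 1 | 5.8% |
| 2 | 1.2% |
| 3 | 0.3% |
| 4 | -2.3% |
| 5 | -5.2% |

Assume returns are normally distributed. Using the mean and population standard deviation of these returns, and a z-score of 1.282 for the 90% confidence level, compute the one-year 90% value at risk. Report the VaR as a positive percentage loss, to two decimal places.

r̄ = (5.8 + 1.2 + 0.3 − 2.3 − 5.2) / 5 = -0.0400%
Population σ = √[Σ(r − r̄)² / 5] = √[67.4920 / 5] = √13.4984 = 3.6740%
VaR = −(r̄ − z·σ) = −(-0.0400 − 1.282 × 3.6740) = −(-4.7501) = 4.7501%

4.75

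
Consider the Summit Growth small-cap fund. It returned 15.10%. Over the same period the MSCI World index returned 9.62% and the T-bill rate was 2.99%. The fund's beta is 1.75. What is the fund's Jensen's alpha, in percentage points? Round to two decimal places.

CAPM expected return = Rf + β(Rm − Rf) = 2.99% + 1.75 × (9.62% − 2.99%) = 2.99 + 1.75 × 6.63 = 14.5925%
Jensen's α = Rp − E[R] = 15.10% − 14.5925% = 0.5075

0.51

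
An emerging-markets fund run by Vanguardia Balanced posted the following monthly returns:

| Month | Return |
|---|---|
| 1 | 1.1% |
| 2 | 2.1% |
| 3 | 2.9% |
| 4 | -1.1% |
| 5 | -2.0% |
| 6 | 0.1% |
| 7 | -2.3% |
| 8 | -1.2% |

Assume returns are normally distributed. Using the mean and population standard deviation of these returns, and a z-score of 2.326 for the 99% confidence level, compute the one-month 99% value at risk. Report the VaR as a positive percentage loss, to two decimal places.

r̄ = (1.1 + 2.1 + 2.9 − 1.1 − 2 + 0.1 − 2.3 − 1.2) / 8 = -0.0500%
Σ(r − r̄)² = (1.1 − (-0.0500))² + (2.1 − (-0.0500))² + (2.9 − (-0.0500))² + … = 25.9600
σ = √[25.9600 / 8] = 1.8014%
VaR = −(r̄ − z·σ) = −(-0.0500 − 2.326 × 1.8014) = −(-4.2401) = 4.2401%

4.24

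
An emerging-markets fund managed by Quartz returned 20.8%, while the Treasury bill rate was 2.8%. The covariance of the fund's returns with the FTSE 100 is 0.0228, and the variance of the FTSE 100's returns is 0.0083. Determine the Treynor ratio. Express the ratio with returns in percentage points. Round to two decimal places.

β = Cov / Var = 0.0228 / 0.0083 = 2.7470
Treynor = (Rp − Rf) / β = (20.8% − 2.8%) / 2.7470 = 18.00 / 2.7470 = 6.5526

6.55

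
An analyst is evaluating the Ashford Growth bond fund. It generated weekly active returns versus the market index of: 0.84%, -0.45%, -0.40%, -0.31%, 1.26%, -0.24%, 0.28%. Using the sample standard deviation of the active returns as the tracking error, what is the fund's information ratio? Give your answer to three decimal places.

0.207

r̄ = (0.84 − 0.45 − 0.4 − 0.31 + 1.26 − 0.24 + 0.28) / 7 = 0.980 / 7 = 0.1400%
Sample σ = √[Σ(r − r̄)² / 6] = √[2.7506 / 6] = √0.4584 = 0.6771%
IR = r̄ / tracking error = 0.1400 / 0.6771 = 0.2068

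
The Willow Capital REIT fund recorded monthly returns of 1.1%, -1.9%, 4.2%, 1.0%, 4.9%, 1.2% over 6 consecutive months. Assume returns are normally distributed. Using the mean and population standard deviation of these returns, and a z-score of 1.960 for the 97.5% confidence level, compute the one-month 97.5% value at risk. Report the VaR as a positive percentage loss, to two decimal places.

r̄ = (1.1 − 1.9 + 4.2 + 1 + 4.9 + 1.2) / 6 = 10.50 / 6 = 1.7500%
Σ(r − r̄)² = 30.5350; population σ = √(30.5350/6) = 2.2559%
VaR = −(r̄ − z·σ) = −(1.7500 − 1.960 × 2.2559) = −(-2.6716) = 2.6716%

2.67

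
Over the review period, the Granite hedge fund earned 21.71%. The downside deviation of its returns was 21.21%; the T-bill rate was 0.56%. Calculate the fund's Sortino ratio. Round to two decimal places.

Sortino = (Rp − Rf) / σd = (21.71% − 0.56%) / 21.21% = 21.15% / 21.21% = 0.9972

1.00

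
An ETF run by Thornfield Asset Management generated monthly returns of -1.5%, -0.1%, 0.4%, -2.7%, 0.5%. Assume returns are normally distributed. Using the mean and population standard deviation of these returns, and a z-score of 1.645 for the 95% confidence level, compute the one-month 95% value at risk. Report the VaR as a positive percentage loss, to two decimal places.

2.71

r̄ = (-1.5 − 0.1 + 0.4 − 2.7 + 0.5) / 5 = -0.6800%
Σ(r − r̄)² = 7.6480; population σ = √(7.6480/5) = 1.2368%
VaR = −(r̄ − z·σ) = −(-0.6800 − 1.645 × 1.2368) = −(-2.7145) = 2.7145%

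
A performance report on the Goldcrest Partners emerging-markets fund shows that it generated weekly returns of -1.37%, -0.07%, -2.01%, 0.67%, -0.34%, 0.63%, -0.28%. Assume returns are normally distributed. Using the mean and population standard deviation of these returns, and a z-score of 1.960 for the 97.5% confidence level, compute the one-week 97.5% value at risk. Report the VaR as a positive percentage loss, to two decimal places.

2.19

Mean return μ = -2.770 / 7 = -0.3957%
Population std dev = √[5.8656 / 7] = 0.9154%
VaR = −(μ − z·σ) = −(-0.3957 − 1.960 × 0.9154) = −(-2.1899) = 2.1899%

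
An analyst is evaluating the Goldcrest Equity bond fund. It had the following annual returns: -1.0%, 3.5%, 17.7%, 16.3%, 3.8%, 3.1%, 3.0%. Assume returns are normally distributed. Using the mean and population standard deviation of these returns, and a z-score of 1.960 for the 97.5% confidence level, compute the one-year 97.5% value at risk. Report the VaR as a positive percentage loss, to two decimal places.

6.58

r̄ = (-1 + 3.5 + 17.7 + 16.3 + 3.8 + 3.1 + 3) / 7 = 46.40 / 7 = 6.6286%
Σ(r − r̄)² = 317.7143; population σ = √(317.7143/7) = 6.7370%
VaR = −(r̄ − z·σ) = −(6.6286 − 1.960 × 6.7370) = −(-6.5759) = 6.5759%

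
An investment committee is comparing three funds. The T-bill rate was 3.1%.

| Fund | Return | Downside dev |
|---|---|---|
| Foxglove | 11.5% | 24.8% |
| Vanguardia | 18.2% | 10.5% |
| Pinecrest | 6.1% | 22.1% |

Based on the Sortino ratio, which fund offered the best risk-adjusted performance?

Vanguardia

Foxglove: Sortino ratio = (11.5% − 3.1%) / 24.8% = 0.339
Vanguardia: Sortino ratio = (18.2% − 3.1%) / 10.5% = 1.438
Pinecrest: Sortino ratio = (6.1% − 3.1%) / 22.1% = 0.136
Highest: Vanguardia (1.438).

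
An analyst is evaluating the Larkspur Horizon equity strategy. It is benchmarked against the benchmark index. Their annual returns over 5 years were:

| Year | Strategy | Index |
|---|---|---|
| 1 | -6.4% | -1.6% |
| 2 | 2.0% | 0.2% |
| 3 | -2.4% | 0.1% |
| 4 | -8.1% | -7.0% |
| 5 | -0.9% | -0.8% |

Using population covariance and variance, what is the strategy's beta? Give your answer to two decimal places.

r̄p = -3.1600%,  r̄m = -1.8200%
Cov = Σ(rp − r̄p)(rm − r̄m) / 5 = 7.8128
Var(rm) = Σ(rm − r̄m)² / 5 = 7.1376
β = Cov / Var = 7.8128 / 7.1376 = 1.0946

1.09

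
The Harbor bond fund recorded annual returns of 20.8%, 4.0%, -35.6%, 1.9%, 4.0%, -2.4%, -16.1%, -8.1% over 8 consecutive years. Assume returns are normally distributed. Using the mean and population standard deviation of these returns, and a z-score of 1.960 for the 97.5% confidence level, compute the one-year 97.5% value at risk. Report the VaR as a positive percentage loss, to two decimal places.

μ = (20.8 + 4 − 35.6 + 1.9 + 4 − 2.4 − 16.1 − 8.1) / 8 = -3.9375%
Σ(r − μ)² = (20.8 − (-3.9375))² + (4 − (-3.9375))² + … = 1942.1588
population σ = √(1942.1588 / 8) = √242.7699 = 15.5811%
VaR = −(μ − z·σ) = −(-3.9375 − 1.960 × 15.5811) = −(-34.4765) = 34.4765%

34.48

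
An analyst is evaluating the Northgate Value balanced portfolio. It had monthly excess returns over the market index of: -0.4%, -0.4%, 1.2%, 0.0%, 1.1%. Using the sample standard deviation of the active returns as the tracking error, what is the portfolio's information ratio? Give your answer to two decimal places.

Mean return r̄ = 1.50 / 5 = 0.3000%
Σ(r − r̄)² = (-0.4 − 0.3000)² + (-0.4 − 0.3000)² + (1.2 − 0.3000)² + … = 2.5200
sample σ = √(2.5200 / 4) = √0.6300 = 0.7937%
IR = r̄ / tracking error = 0.3000 / 0.7937 = 0.3780

0.38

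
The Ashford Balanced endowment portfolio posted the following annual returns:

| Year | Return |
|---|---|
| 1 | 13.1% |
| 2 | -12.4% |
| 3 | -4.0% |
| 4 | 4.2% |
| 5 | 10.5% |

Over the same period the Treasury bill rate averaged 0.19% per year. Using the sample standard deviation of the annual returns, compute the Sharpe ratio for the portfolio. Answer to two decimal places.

Mean return r̄ = 11.40 / 5 = 2.2800%
Σ(r − r̄)² = (13.1 − 2.2800)² + (-12.4 − 2.2800)² + (-4 − 2.2800)² + … = 443.2680
sample σ = √(443.2680 / 4) = √110.8170 = 10.5270%
Sharpe = (r̄ − rf) / σ = (2.2800 − 0.19) / 10.5270 = 2.0900 / 10.5270 = 0.1985

0.20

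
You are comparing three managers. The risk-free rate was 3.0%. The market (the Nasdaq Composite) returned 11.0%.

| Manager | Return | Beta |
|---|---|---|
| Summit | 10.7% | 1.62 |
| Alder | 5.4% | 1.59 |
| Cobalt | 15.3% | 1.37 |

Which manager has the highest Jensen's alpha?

Cobalt

Summit: α = 10.7% − [3.0% + 1.62 × (11.0% − 3.0%)] = -5.260
Alder: α = 5.4% − [3.0% + 1.59 × (11.0% − 3.0%)] = -10.320
Cobalt: α = 15.3% − [3.0% + 1.37 × (11.0% − 3.0%)] = 1.340
Highest: Cobalt (1.340).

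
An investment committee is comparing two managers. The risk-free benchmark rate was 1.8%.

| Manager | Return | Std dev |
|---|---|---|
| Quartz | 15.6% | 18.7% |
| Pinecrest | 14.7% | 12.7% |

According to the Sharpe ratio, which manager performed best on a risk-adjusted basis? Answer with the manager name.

Quartz: Sharpe ratio = (15.6% − 1.8%) / 18.7% = 0.738
Pinecrest: Sharpe ratio = (14.7% − 1.8%) / 12.7% = 1.016
Highest: Pinecrest (1.016).

Pinecrest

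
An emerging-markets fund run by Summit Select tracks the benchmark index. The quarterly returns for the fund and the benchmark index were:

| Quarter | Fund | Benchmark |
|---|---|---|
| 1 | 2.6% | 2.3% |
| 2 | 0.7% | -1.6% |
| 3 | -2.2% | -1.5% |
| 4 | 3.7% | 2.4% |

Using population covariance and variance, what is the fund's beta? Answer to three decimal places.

0.993

r̄p = 1.2000%,  r̄m = 0.4000%
Cov = Σ(rp − r̄p)(rm − r̄m) / 4 = 3.7800
Var(rm) = Σ(rm − r̄m)² / 4 = 3.8050
β = Cov / Var = 3.7800 / 3.8050 = 0.9934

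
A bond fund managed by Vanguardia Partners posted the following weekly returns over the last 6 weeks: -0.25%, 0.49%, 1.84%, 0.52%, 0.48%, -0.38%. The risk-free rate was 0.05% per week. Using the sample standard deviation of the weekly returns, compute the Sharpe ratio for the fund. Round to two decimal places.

r̄ = (-0.25 + 0.49 + 1.84 + 0.52 + 0.48 − 0.38) / 6 = 2.700 / 6 = 0.4500%
Sample σ = √[Σ(r − r̄)² / 5] = √[3.1184 / 5] = √0.6237 = 0.7897%
Sharpe = (r̄ − rf) / σ = (0.4500 − 0.05) / 0.7897 = 0.4000 / 0.7897 = 0.5065

0.51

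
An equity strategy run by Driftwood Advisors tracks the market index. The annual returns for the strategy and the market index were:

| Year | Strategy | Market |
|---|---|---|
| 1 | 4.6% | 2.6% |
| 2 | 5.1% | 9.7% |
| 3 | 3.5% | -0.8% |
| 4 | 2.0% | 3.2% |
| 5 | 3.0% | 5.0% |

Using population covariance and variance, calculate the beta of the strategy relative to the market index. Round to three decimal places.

r̄p = 3.6400%,  r̄m = 3.9400%
Cov = Σ(rp − r̄p)(rm − r̄m) / 5 = 1.6644
Var(rm) = Σ(rm − r̄m)² / 5 = 11.8224
β = Cov / Var = 1.6644 / 11.8224 = 0.1408

0.141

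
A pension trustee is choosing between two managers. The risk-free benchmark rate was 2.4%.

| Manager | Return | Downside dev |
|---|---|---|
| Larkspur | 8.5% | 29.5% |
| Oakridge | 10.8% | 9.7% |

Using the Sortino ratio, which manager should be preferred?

Larkspur: Sortino ratio = (8.5% − 2.4%) / 29.5% = 0.207
Oakridge: Sortino ratio = (10.8% − 2.4%) / 9.7% = 0.866
Highest: Oakridge (0.866).

Oakridge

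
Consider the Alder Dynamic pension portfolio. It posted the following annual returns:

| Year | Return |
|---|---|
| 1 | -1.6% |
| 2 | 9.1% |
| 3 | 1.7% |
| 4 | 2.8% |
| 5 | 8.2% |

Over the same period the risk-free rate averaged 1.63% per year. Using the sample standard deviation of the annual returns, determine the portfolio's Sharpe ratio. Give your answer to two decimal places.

0.53

Mean return r̄ = 20.20 / 5 = 4.0400%
Sample std dev = √[81.7320 / 4] = 4.5203%
Sharpe = (r̄ − rf) / σ = (4.0400 − 1.63) / 4.5203 = 2.4100 / 4.5203 = 0.5332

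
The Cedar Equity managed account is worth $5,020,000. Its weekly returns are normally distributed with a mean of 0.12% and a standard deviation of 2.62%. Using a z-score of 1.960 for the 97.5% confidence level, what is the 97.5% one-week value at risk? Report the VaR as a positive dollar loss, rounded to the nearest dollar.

Return at the 97.5% tail: μ − z·σ = 0.12% − 1.960 × 2.62% = 0.12 − 5.1352 = -5.0152%
VaR = −(-5.0152%) × $5,020,000 = 5.0152% × $5,020,000 = $251,763

$251,763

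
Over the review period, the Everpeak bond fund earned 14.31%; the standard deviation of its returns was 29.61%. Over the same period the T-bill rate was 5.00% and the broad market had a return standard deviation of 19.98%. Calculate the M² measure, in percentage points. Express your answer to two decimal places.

Sharpe = (Rp − Rf) / σp = (14.31% − 5.00%) / 29.61% = 0.3144
M² = Rf + Sharpe × σm = 5.00% + 0.3144 × 19.98% = 11.2817%

11.28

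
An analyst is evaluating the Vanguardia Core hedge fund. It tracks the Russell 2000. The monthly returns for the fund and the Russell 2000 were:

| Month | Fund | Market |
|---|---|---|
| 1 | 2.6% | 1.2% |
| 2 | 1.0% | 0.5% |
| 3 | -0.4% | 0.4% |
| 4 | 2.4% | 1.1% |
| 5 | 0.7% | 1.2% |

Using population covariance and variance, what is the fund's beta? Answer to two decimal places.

2.22

r̄p = 1.2600%,  r̄m = 0.8800%
Cov = Σ(rp − r̄p)(rm − r̄m) / 5 = 0.2792
Var(rm) = Σ(rm − r̄m)² / 5 = 0.1256
β = Cov / Var = 0.2792 / 0.1256 = 2.2229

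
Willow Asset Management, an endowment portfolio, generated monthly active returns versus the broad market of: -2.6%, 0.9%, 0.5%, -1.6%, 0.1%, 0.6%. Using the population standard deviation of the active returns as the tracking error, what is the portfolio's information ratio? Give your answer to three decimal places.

μ = (-2.6 + 0.9 + 0.5 − 1.6 + 0.1 + 0.6) / 6 = -0.3500%
Σ(r − μ)² = 10.0150; population σ = √(10.0150/6) = 1.2920%
IR = μ / tracking error = -0.3500 / 1.2920 = -0.2709

-0.271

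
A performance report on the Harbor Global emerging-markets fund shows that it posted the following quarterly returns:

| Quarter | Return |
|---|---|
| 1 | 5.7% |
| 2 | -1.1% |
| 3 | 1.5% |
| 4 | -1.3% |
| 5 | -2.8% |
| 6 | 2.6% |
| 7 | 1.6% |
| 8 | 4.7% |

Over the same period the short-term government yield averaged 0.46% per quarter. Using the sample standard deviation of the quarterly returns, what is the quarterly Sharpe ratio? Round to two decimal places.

0.30

μ = (5.7 − 1.1 + 1.5 − 1.3 − 2.8 + 2.6 + 1.6 + 4.7) / 8 = 10.90 / 8 = 1.3625%
Σ(r − μ)² = (5.7 − 1.3625)² + (-1.1 − 1.3625)² + … = 62.0388
sample σ = √(62.0388 / 7) = √8.8627 = 2.9770%
Sharpe = (μ − rf) / σ = (1.3625 − 0.46) / 2.9770 = 0.9025 / 2.9770 = 0.3032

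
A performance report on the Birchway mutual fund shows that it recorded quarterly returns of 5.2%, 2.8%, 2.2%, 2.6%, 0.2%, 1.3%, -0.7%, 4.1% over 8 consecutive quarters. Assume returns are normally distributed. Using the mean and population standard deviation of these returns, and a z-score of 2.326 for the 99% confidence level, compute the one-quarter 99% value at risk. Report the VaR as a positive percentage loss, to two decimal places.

2.01

r̄ = (5.2 + 2.8 + 2.2 + 2.6 + 0.2 + 1.3 − 0.7 + 4.1) / 8 = 2.2125%
Σ(r − r̄)² = (5.2 − 2.2125)² + (2.8 − 2.2125)² + (2.2 − 2.2125)² + … = 26.3488
population σ = √(26.3488 / 8) = √3.2936 = 1.8148%
VaR = −(r̄ − z·σ) = −(2.2125 − 2.326 × 1.8148) = −(-2.0087) = 2.0087%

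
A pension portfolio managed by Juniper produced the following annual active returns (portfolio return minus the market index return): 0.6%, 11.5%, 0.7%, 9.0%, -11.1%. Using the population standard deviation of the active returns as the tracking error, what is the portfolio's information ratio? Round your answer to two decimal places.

μ = (0.6 + 11.5 + 0.7 + 9 − 11.1) / 5 = 10.70 / 5 = 2.1400%
Σ(r − μ)² = (0.6 − 2.1400)² + (11.5 − 2.1400)² + … = 314.4120
population σ = √(314.4120 / 5) = √62.8824 = 7.9298%
IR = μ / tracking error = 2.1400 / 7.9298 = 0.2699

0.27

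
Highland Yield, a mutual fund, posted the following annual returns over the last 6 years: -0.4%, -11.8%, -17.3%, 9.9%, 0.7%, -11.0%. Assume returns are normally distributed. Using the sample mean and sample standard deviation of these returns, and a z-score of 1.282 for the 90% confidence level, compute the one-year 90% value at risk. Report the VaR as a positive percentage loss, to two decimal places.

17.92

Mean return μ = -29.90 / 6 = -4.9833%
Sample σ = √[Σ(r − μ)² / 5] = √[509.1883 / 5] = √101.8377 = 10.0915%
VaR = −(μ − z·σ) = −(-4.9833 − 1.282 × 10.0915) = −(-17.9206) = 17.9206%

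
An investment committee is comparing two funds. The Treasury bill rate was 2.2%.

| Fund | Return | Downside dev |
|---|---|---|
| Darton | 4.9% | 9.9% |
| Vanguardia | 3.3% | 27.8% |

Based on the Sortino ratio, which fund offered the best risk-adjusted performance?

Darton

Darton: Sortino ratio = (4.9% − 2.2%) / 9.9% = 0.273
Vanguardia: Sortino ratio = (3.3% − 2.2%) / 27.8% = 0.040
Highest: Darton (0.273).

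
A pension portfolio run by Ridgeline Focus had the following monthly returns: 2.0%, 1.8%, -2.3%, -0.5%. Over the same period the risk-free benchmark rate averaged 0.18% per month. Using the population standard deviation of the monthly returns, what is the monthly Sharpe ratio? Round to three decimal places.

0.040

r̄ = (2 + 1.8 − 2.3 − 0.5) / 4 = 1.00 / 4 = 0.2500%
Population σ = √[Σ(r − r̄)² / 4] = √[12.5300 / 4] = √3.1325 = 1.7699%
Sharpe = (r̄ − rf) / σ = (0.2500 − 0.18) / 1.7699 = 0.0700 / 1.7699 = 0.0396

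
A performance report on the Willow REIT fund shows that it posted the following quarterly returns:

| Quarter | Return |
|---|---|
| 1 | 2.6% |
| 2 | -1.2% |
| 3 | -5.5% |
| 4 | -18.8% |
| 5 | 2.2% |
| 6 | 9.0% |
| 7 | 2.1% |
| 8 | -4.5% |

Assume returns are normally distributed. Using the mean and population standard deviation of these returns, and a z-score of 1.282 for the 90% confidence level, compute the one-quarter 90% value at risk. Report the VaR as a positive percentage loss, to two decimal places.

r̄ = (2.6 − 1.2 − 5.5 − 18.8 + 2.2 + 9 + 2.1 − 4.5) / 8 = -14.10 / 8 = -1.7625%
Population std dev = √[477.5388 / 8] = 7.7261%
VaR = −(r̄ − z·σ) = −(-1.7625 − 1.282 × 7.7261) = −(-11.6674) = 11.6674%

11.67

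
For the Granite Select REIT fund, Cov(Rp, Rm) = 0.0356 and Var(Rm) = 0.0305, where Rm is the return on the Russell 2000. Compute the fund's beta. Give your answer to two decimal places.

1.17

β = Cov(Rp, Rm) / Var(Rm) = 0.0356 / 0.0305 = 1.1672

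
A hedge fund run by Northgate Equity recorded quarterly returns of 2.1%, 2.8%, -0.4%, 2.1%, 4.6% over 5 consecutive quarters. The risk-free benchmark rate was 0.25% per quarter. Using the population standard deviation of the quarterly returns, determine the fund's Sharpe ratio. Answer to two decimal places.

r̄ = (2.1 + 2.8 − 0.4 + 2.1 + 4.6) / 5 = 11.20 / 5 = 2.2400%
Σ(r − r̄)² = (2.1 − 2.2400)² + (2.8 − 2.2400)² + (-0.4 − 2.2400)² + … = 12.8920
σ = √[12.8920 / 5] = 1.6057%
Sharpe = (r̄ − rf) / σ = (2.2400 − 0.25) / 1.6057 = 1.9900 / 1.6057 = 1.2393

1.24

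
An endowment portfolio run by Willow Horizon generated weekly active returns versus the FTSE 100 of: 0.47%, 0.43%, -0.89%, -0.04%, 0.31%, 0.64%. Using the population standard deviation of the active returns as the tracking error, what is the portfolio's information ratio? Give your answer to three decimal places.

μ = (0.47 + 0.43 − 0.89 − 0.04 + 0.31 + 0.64) / 6 = 0.920 / 6 = 0.1533%
Population σ = √[Σ(r − μ)² / 6] = √[1.5641 / 6] = √0.2607 = 0.5106%
IR = μ / tracking error = 0.1533 / 0.5106 = 0.3002

0.300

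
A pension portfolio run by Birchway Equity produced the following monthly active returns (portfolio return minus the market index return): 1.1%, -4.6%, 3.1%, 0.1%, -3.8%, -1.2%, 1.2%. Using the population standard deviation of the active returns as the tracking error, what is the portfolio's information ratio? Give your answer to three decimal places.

-0.226

r̄ = (1.1 − 4.6 + 3.1 + 0.1 − 3.8 − 1.2 + 1.2) / 7 = -4.10 / 7 = -0.5857%
Population std dev = √[46.9086 / 7] = 2.5887%
IR = r̄ / tracking error = -0.5857 / 2.5887 = -0.2263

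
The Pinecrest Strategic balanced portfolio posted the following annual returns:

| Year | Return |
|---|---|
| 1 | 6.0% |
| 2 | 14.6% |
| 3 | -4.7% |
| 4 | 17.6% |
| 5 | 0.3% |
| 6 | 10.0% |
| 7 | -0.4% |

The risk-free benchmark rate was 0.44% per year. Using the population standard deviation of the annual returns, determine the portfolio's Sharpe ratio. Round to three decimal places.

0.751

Mean return μ = 43.40 / 7 = 6.2000%
Σ(r − μ)² = 412.1800; population σ = √(412.1800/7) = 7.6735%
Sharpe = (μ − rf) / σ = (6.2000 − 0.44) / 7.6735 = 5.7600 / 7.6735 = 0.7506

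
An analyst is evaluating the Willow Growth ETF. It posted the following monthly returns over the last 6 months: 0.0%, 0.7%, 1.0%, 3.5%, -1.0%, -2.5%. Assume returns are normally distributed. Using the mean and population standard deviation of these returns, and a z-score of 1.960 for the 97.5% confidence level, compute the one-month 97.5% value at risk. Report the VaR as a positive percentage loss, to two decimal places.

3.34

μ = (0 + 0.7 + 1 + 3.5 − 1 − 2.5) / 6 = 0.2833%
Population std dev = √[20.5083 / 6] = 1.8488%
VaR = −(μ − z·σ) = −(0.2833 − 1.960 × 1.8488) = −(-3.3403) = 3.3403%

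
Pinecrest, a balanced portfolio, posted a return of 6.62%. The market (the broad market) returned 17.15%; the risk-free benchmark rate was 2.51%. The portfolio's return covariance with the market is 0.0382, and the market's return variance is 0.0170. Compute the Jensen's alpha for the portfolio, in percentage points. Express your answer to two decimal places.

-28.79

β = Cov / Var = 0.0382 / 0.0170 = 2.2471
E[R] = Rf + β(Rm − Rf) = 2.51% + 2.2471 × (17.15% − 2.51%) = 35.4075%
α = Rp − E[R] = 6.62% − 35.4075% = -28.7875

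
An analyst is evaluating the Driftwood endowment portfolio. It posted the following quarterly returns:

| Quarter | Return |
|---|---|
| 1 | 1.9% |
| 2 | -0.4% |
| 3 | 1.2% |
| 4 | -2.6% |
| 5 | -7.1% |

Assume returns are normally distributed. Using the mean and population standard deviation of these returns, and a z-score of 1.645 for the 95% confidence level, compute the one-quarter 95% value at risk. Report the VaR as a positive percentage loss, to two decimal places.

r̄ = (1.9 − 0.4 + 1.2 − 2.6 − 7.1) / 5 = -1.4000%
Σ(r − r̄)² = 52.5800; population σ = √(52.5800/5) = 3.2428%
VaR = −(r̄ − z·σ) = −(-1.4000 − 1.645 × 3.2428) = −(-6.7344) = 6.7344%

6.73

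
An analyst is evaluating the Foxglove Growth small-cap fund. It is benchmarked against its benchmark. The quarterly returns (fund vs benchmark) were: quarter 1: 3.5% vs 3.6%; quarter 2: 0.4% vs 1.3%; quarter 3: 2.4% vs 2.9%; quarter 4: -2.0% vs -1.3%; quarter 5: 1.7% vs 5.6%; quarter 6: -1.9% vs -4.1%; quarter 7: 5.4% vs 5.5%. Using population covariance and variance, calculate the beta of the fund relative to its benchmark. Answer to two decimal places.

r̄p = 1.3571%,  r̄m = 1.9286%
Cov = Σ(rp − r̄p)(rm − r̄m) / 7 = 7.3384
Var(rm) = Σ(rm − r̄m)² / 7 = 11.0192
β = Cov / Var = 7.3384 / 11.0192 = 0.6660

0.67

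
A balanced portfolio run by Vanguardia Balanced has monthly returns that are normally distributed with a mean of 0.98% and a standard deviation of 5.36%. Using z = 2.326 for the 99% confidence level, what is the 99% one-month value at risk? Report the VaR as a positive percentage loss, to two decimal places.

VaR (as % loss) = −(μ − z·σ) = −(0.98% − 2.326 × 5.36%) = −(-11.48736%) = 11.48736%

11.49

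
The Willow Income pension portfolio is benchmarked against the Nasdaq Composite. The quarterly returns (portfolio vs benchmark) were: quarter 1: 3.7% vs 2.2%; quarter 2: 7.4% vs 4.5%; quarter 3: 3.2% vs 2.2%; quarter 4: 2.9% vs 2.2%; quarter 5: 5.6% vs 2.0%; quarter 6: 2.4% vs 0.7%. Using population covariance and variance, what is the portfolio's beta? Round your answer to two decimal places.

r̄p = 4.2000%,  r̄m = 2.3000%
Cov = Σ(rp − r̄p)(rm − r̄m) / 6 = 1.6300
Var(rm) = Σ(rm − r̄m)² / 6 = 1.2533
β = Cov / Var = 1.6300 / 1.2533 = 1.3006

1.30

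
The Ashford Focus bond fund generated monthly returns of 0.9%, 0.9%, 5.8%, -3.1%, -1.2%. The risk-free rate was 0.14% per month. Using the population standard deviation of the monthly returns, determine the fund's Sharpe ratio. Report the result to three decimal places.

0.175

Mean return r̄ = 3.30 / 5 = 0.6600%
Population σ = √[Σ(r − r̄)² / 5] = √[44.1320 / 5] = √8.8264 = 2.9709%
Sharpe = (r̄ − rf) / σ = (0.6600 − 0.14) / 2.9709 = 0.5200 / 2.9709 = 0.1750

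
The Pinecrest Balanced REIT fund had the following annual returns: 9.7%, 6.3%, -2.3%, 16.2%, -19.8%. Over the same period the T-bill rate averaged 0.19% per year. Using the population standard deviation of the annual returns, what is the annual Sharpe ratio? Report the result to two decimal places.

μ = (9.7 + 6.3 − 2.3 + 16.2 − 19.8) / 5 = 2.0200%
Σ(r − μ)² = (9.7 − 2.0200)² + (6.3 − 2.0200)² + (-2.3 − 2.0200)² + … = 773.1480
σ = √[773.1480 / 5] = 12.4350%
Sharpe = (μ − rf) / σ = (2.0200 − 0.19) / 12.4350 = 1.8300 / 12.4350 = 0.1472

0.15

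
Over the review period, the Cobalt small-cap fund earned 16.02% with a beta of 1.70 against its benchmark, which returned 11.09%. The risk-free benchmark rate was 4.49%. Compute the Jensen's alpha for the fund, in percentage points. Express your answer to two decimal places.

CAPM expected return = Rf + β(Rm − Rf) = 4.49% + 1.70 × (11.09% − 4.49%) = 4.49 + 1.70 × 6.60 = 15.7100%
Jensen's α = Rp − E[R] = 16.02% − 15.7100% = 0.3100

0.31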